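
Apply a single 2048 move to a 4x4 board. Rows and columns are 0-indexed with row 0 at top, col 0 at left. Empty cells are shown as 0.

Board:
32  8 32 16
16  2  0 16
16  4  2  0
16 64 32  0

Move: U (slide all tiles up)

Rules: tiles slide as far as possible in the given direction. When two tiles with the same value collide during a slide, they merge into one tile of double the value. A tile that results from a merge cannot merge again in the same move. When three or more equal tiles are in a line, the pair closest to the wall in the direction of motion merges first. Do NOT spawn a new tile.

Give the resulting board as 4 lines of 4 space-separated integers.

Answer: 32  8 32 32
32  2  2  0
16  4 32  0
 0 64  0  0

Derivation:
Slide up:
col 0: [32, 16, 16, 16] -> [32, 32, 16, 0]
col 1: [8, 2, 4, 64] -> [8, 2, 4, 64]
col 2: [32, 0, 2, 32] -> [32, 2, 32, 0]
col 3: [16, 16, 0, 0] -> [32, 0, 0, 0]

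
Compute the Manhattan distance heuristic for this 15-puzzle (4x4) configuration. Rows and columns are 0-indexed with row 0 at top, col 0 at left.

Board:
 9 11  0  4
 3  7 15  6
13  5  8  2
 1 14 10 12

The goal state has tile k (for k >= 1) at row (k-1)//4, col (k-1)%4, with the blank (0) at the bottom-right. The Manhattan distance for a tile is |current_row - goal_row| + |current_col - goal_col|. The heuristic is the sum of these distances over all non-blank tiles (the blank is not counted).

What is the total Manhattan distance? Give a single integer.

Tile 9: (0,0)->(2,0) = 2
Tile 11: (0,1)->(2,2) = 3
Tile 4: (0,3)->(0,3) = 0
Tile 3: (1,0)->(0,2) = 3
Tile 7: (1,1)->(1,2) = 1
Tile 15: (1,2)->(3,2) = 2
Tile 6: (1,3)->(1,1) = 2
Tile 13: (2,0)->(3,0) = 1
Tile 5: (2,1)->(1,0) = 2
Tile 8: (2,2)->(1,3) = 2
Tile 2: (2,3)->(0,1) = 4
Tile 1: (3,0)->(0,0) = 3
Tile 14: (3,1)->(3,1) = 0
Tile 10: (3,2)->(2,1) = 2
Tile 12: (3,3)->(2,3) = 1
Sum: 2 + 3 + 0 + 3 + 1 + 2 + 2 + 1 + 2 + 2 + 4 + 3 + 0 + 2 + 1 = 28

Answer: 28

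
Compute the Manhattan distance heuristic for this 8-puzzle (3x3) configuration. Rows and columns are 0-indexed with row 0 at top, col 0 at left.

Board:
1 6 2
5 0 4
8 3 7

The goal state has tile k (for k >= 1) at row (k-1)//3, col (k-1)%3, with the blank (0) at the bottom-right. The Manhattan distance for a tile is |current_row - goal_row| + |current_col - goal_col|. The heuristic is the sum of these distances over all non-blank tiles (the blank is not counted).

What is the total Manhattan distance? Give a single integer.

Tile 1: at (0,0), goal (0,0), distance |0-0|+|0-0| = 0
Tile 6: at (0,1), goal (1,2), distance |0-1|+|1-2| = 2
Tile 2: at (0,2), goal (0,1), distance |0-0|+|2-1| = 1
Tile 5: at (1,0), goal (1,1), distance |1-1|+|0-1| = 1
Tile 4: at (1,2), goal (1,0), distance |1-1|+|2-0| = 2
Tile 8: at (2,0), goal (2,1), distance |2-2|+|0-1| = 1
Tile 3: at (2,1), goal (0,2), distance |2-0|+|1-2| = 3
Tile 7: at (2,2), goal (2,0), distance |2-2|+|2-0| = 2
Sum: 0 + 2 + 1 + 1 + 2 + 1 + 3 + 2 = 12

Answer: 12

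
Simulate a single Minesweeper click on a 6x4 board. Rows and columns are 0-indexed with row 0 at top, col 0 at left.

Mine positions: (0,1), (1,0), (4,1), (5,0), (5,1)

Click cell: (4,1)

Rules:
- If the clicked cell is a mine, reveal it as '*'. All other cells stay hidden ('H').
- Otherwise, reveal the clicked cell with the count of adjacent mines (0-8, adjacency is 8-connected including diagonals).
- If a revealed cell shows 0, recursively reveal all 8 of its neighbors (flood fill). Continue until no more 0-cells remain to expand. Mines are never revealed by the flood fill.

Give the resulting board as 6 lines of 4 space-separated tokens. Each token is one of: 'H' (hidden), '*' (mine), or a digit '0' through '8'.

H H H H
H H H H
H H H H
H H H H
H * H H
H H H H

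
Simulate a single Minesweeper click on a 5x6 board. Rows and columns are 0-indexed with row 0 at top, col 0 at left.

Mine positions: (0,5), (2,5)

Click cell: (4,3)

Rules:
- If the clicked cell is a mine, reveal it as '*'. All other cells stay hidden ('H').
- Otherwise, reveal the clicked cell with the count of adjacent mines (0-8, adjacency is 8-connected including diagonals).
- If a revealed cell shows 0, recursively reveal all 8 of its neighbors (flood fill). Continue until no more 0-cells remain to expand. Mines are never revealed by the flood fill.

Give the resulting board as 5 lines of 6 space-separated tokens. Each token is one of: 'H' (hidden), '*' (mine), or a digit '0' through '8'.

0 0 0 0 1 H
0 0 0 0 2 H
0 0 0 0 1 H
0 0 0 0 1 1
0 0 0 0 0 0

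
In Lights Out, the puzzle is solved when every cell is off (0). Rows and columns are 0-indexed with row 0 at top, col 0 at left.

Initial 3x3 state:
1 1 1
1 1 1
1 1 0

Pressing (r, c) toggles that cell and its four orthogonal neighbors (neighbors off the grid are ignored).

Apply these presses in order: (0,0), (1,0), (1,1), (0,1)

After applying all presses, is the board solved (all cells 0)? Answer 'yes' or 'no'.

After press 1 at (0,0):
0 0 1
0 1 1
1 1 0

After press 2 at (1,0):
1 0 1
1 0 1
0 1 0

After press 3 at (1,1):
1 1 1
0 1 0
0 0 0

After press 4 at (0,1):
0 0 0
0 0 0
0 0 0

Lights still on: 0

Answer: yes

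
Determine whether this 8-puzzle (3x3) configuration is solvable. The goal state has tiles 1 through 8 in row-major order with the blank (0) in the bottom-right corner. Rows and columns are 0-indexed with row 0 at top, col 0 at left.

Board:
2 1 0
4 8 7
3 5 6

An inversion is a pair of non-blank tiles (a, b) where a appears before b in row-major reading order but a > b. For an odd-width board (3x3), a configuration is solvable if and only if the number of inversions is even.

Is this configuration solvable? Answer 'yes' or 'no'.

Inversions (pairs i<j in row-major order where tile[i] > tile[j] > 0): 9
9 is odd, so the puzzle is not solvable.

Answer: no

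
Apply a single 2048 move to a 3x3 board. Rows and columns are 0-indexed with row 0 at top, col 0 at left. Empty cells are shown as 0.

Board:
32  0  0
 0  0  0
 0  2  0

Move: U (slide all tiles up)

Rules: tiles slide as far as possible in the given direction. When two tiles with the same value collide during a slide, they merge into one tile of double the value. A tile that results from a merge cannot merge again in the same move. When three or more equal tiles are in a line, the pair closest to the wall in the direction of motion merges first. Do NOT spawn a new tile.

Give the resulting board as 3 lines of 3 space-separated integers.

Answer: 32  2  0
 0  0  0
 0  0  0

Derivation:
Slide up:
col 0: [32, 0, 0] -> [32, 0, 0]
col 1: [0, 0, 2] -> [2, 0, 0]
col 2: [0, 0, 0] -> [0, 0, 0]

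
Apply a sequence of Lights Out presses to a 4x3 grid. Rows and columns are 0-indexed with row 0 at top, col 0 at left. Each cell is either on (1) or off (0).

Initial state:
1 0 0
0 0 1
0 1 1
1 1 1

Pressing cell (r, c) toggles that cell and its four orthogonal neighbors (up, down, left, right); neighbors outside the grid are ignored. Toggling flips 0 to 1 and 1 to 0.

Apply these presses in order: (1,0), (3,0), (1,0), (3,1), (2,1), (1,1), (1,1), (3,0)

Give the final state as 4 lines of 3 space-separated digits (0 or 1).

Answer: 1 0 0
0 1 1
1 1 0
0 1 0

Derivation:
After press 1 at (1,0):
0 0 0
1 1 1
1 1 1
1 1 1

After press 2 at (3,0):
0 0 0
1 1 1
0 1 1
0 0 1

After press 3 at (1,0):
1 0 0
0 0 1
1 1 1
0 0 1

After press 4 at (3,1):
1 0 0
0 0 1
1 0 1
1 1 0

After press 5 at (2,1):
1 0 0
0 1 1
0 1 0
1 0 0

After press 6 at (1,1):
1 1 0
1 0 0
0 0 0
1 0 0

After press 7 at (1,1):
1 0 0
0 1 1
0 1 0
1 0 0

After press 8 at (3,0):
1 0 0
0 1 1
1 1 0
0 1 0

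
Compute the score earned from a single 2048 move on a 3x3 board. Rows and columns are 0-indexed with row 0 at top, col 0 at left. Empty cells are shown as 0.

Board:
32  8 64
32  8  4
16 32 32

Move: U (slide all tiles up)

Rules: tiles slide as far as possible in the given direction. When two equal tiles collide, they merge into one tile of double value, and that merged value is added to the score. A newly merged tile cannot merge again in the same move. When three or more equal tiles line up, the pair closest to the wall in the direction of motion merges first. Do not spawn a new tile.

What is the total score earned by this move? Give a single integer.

Slide up:
col 0: [32, 32, 16] -> [64, 16, 0]  score +64 (running 64)
col 1: [8, 8, 32] -> [16, 32, 0]  score +16 (running 80)
col 2: [64, 4, 32] -> [64, 4, 32]  score +0 (running 80)
Board after move:
64 16 64
16 32  4
 0  0 32

Answer: 80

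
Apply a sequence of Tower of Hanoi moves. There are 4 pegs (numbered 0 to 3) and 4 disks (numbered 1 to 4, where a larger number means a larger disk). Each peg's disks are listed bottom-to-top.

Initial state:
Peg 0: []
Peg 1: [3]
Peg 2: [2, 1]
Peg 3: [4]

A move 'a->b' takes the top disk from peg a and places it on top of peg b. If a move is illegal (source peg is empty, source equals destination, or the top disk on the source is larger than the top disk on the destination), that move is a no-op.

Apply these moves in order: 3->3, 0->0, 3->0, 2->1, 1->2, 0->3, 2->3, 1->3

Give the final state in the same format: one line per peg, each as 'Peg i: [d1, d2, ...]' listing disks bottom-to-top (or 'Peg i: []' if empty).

Answer: Peg 0: []
Peg 1: [3]
Peg 2: [2]
Peg 3: [4, 1]

Derivation:
After move 1 (3->3):
Peg 0: []
Peg 1: [3]
Peg 2: [2, 1]
Peg 3: [4]

After move 2 (0->0):
Peg 0: []
Peg 1: [3]
Peg 2: [2, 1]
Peg 3: [4]

After move 3 (3->0):
Peg 0: [4]
Peg 1: [3]
Peg 2: [2, 1]
Peg 3: []

After move 4 (2->1):
Peg 0: [4]
Peg 1: [3, 1]
Peg 2: [2]
Peg 3: []

After move 5 (1->2):
Peg 0: [4]
Peg 1: [3]
Peg 2: [2, 1]
Peg 3: []

After move 6 (0->3):
Peg 0: []
Peg 1: [3]
Peg 2: [2, 1]
Peg 3: [4]

After move 7 (2->3):
Peg 0: []
Peg 1: [3]
Peg 2: [2]
Peg 3: [4, 1]

After move 8 (1->3):
Peg 0: []
Peg 1: [3]
Peg 2: [2]
Peg 3: [4, 1]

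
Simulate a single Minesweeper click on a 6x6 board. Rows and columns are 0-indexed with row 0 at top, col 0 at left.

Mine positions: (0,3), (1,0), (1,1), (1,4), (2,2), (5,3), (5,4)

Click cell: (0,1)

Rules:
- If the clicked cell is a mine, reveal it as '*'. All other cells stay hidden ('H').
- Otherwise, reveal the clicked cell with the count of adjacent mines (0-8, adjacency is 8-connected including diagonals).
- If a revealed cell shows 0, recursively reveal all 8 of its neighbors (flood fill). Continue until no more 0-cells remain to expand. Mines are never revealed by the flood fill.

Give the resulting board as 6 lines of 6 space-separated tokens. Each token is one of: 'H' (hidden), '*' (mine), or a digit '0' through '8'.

H 2 H H H H
H H H H H H
H H H H H H
H H H H H H
H H H H H H
H H H H H H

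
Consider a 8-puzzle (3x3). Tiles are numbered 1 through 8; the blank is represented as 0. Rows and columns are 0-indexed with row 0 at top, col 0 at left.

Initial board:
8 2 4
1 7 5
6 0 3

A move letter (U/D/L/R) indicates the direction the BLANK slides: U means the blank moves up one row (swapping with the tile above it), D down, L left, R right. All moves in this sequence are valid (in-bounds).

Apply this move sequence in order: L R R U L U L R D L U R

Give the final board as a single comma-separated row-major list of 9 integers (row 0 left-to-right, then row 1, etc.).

Answer: 2, 0, 4, 8, 1, 7, 6, 3, 5

Derivation:
After move 1 (L):
8 2 4
1 7 5
0 6 3

After move 2 (R):
8 2 4
1 7 5
6 0 3

After move 3 (R):
8 2 4
1 7 5
6 3 0

After move 4 (U):
8 2 4
1 7 0
6 3 5

After move 5 (L):
8 2 4
1 0 7
6 3 5

After move 6 (U):
8 0 4
1 2 7
6 3 5

After move 7 (L):
0 8 4
1 2 7
6 3 5

After move 8 (R):
8 0 4
1 2 7
6 3 5

After move 9 (D):
8 2 4
1 0 7
6 3 5

After move 10 (L):
8 2 4
0 1 7
6 3 5

After move 11 (U):
0 2 4
8 1 7
6 3 5

After move 12 (R):
2 0 4
8 1 7
6 3 5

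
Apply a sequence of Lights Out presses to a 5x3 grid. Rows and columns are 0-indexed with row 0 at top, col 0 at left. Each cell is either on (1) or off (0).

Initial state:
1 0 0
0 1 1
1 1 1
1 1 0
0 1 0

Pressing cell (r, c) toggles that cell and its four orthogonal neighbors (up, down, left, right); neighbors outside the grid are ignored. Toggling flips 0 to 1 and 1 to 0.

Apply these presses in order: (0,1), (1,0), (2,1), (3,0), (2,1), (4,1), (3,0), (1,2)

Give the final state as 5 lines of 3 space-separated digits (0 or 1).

Answer: 1 1 0
1 0 0
0 1 0
1 0 0
1 0 1

Derivation:
After press 1 at (0,1):
0 1 1
0 0 1
1 1 1
1 1 0
0 1 0

After press 2 at (1,0):
1 1 1
1 1 1
0 1 1
1 1 0
0 1 0

After press 3 at (2,1):
1 1 1
1 0 1
1 0 0
1 0 0
0 1 0

After press 4 at (3,0):
1 1 1
1 0 1
0 0 0
0 1 0
1 1 0

After press 5 at (2,1):
1 1 1
1 1 1
1 1 1
0 0 0
1 1 0

After press 6 at (4,1):
1 1 1
1 1 1
1 1 1
0 1 0
0 0 1

After press 7 at (3,0):
1 1 1
1 1 1
0 1 1
1 0 0
1 0 1

After press 8 at (1,2):
1 1 0
1 0 0
0 1 0
1 0 0
1 0 1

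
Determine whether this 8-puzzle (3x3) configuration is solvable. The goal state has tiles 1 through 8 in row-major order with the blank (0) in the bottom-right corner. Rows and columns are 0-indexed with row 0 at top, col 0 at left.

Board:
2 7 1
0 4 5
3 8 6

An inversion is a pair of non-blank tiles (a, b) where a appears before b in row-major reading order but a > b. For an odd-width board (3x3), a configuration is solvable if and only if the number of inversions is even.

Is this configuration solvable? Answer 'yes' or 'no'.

Inversions (pairs i<j in row-major order where tile[i] > tile[j] > 0): 9
9 is odd, so the puzzle is not solvable.

Answer: no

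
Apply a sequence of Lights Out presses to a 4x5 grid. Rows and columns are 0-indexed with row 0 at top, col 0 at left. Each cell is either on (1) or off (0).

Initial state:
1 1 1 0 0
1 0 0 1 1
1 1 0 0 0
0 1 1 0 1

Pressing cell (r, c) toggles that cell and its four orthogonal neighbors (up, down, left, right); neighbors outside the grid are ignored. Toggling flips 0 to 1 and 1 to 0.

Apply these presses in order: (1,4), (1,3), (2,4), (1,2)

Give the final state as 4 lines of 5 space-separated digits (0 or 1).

After press 1 at (1,4):
1 1 1 0 1
1 0 0 0 0
1 1 0 0 1
0 1 1 0 1

After press 2 at (1,3):
1 1 1 1 1
1 0 1 1 1
1 1 0 1 1
0 1 1 0 1

After press 3 at (2,4):
1 1 1 1 1
1 0 1 1 0
1 1 0 0 0
0 1 1 0 0

After press 4 at (1,2):
1 1 0 1 1
1 1 0 0 0
1 1 1 0 0
0 1 1 0 0

Answer: 1 1 0 1 1
1 1 0 0 0
1 1 1 0 0
0 1 1 0 0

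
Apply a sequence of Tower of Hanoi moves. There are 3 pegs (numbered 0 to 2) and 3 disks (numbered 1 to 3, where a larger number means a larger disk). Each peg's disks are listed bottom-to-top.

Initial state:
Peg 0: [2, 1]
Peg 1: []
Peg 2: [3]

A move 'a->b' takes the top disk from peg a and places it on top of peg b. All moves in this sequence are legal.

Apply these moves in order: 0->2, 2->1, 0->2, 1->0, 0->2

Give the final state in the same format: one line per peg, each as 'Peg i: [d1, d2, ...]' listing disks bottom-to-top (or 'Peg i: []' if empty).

Answer: Peg 0: []
Peg 1: []
Peg 2: [3, 2, 1]

Derivation:
After move 1 (0->2):
Peg 0: [2]
Peg 1: []
Peg 2: [3, 1]

After move 2 (2->1):
Peg 0: [2]
Peg 1: [1]
Peg 2: [3]

After move 3 (0->2):
Peg 0: []
Peg 1: [1]
Peg 2: [3, 2]

After move 4 (1->0):
Peg 0: [1]
Peg 1: []
Peg 2: [3, 2]

After move 5 (0->2):
Peg 0: []
Peg 1: []
Peg 2: [3, 2, 1]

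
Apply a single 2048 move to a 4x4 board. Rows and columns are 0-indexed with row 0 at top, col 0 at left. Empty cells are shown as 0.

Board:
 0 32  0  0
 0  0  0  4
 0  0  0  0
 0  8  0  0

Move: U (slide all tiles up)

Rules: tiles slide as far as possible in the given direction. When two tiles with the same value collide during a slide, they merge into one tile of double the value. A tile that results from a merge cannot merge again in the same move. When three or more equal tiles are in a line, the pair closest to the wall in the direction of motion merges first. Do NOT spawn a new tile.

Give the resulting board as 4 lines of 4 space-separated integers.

Slide up:
col 0: [0, 0, 0, 0] -> [0, 0, 0, 0]
col 1: [32, 0, 0, 8] -> [32, 8, 0, 0]
col 2: [0, 0, 0, 0] -> [0, 0, 0, 0]
col 3: [0, 4, 0, 0] -> [4, 0, 0, 0]

Answer:  0 32  0  4
 0  8  0  0
 0  0  0  0
 0  0  0  0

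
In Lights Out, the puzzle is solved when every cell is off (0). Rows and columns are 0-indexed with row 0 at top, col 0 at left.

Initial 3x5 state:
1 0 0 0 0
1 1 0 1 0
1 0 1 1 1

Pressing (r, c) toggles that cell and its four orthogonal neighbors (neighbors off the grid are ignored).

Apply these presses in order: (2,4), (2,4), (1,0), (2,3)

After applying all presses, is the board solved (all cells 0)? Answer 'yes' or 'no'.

After press 1 at (2,4):
1 0 0 0 0
1 1 0 1 1
1 0 1 0 0

After press 2 at (2,4):
1 0 0 0 0
1 1 0 1 0
1 0 1 1 1

After press 3 at (1,0):
0 0 0 0 0
0 0 0 1 0
0 0 1 1 1

After press 4 at (2,3):
0 0 0 0 0
0 0 0 0 0
0 0 0 0 0

Lights still on: 0

Answer: yes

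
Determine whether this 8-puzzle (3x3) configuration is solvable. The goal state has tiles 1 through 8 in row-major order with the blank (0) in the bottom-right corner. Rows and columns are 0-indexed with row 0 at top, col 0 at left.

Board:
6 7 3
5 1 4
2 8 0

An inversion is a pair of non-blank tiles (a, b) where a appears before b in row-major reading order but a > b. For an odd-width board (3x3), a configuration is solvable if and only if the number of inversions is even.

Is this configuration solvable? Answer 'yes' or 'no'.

Answer: yes

Derivation:
Inversions (pairs i<j in row-major order where tile[i] > tile[j] > 0): 16
16 is even, so the puzzle is solvable.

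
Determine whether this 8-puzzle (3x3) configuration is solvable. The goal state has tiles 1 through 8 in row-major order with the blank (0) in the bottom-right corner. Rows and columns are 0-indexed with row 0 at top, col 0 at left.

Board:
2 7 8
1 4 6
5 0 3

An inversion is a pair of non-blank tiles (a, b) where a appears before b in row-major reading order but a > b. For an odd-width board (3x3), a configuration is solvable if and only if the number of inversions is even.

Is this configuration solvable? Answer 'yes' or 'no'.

Answer: no

Derivation:
Inversions (pairs i<j in row-major order where tile[i] > tile[j] > 0): 15
15 is odd, so the puzzle is not solvable.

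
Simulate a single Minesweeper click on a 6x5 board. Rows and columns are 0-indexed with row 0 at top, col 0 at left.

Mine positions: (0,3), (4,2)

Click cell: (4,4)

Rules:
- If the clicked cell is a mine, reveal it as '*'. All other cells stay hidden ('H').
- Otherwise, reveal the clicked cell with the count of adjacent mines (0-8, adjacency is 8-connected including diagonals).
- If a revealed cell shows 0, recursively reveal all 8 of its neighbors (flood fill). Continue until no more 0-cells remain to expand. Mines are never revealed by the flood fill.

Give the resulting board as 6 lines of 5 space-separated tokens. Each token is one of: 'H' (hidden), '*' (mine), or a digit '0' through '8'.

0 0 1 H H
0 0 1 1 1
0 0 0 0 0
0 1 1 1 0
0 1 H 1 0
0 1 H 1 0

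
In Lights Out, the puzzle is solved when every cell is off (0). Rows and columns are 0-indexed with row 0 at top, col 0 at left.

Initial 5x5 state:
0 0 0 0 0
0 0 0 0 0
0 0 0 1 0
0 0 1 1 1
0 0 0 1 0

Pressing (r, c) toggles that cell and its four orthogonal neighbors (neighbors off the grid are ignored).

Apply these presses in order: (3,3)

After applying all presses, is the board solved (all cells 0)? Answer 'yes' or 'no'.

Answer: yes

Derivation:
After press 1 at (3,3):
0 0 0 0 0
0 0 0 0 0
0 0 0 0 0
0 0 0 0 0
0 0 0 0 0

Lights still on: 0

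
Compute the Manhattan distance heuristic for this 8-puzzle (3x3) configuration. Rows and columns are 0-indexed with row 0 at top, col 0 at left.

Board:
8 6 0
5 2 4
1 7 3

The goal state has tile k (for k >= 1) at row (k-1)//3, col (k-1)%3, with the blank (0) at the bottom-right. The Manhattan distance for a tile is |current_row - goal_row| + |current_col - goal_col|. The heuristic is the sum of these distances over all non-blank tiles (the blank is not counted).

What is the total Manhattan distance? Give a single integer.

Tile 8: at (0,0), goal (2,1), distance |0-2|+|0-1| = 3
Tile 6: at (0,1), goal (1,2), distance |0-1|+|1-2| = 2
Tile 5: at (1,0), goal (1,1), distance |1-1|+|0-1| = 1
Tile 2: at (1,1), goal (0,1), distance |1-0|+|1-1| = 1
Tile 4: at (1,2), goal (1,0), distance |1-1|+|2-0| = 2
Tile 1: at (2,0), goal (0,0), distance |2-0|+|0-0| = 2
Tile 7: at (2,1), goal (2,0), distance |2-2|+|1-0| = 1
Tile 3: at (2,2), goal (0,2), distance |2-0|+|2-2| = 2
Sum: 3 + 2 + 1 + 1 + 2 + 2 + 1 + 2 = 14

Answer: 14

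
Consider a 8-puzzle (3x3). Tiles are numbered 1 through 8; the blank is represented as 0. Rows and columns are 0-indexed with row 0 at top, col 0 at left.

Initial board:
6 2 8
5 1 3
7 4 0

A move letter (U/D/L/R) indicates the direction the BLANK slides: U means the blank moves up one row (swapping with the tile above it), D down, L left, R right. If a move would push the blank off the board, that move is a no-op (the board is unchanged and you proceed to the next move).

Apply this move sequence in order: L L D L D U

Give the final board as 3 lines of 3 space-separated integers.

Answer: 6 2 8
0 1 3
5 7 4

Derivation:
After move 1 (L):
6 2 8
5 1 3
7 0 4

After move 2 (L):
6 2 8
5 1 3
0 7 4

After move 3 (D):
6 2 8
5 1 3
0 7 4

After move 4 (L):
6 2 8
5 1 3
0 7 4

After move 5 (D):
6 2 8
5 1 3
0 7 4

After move 6 (U):
6 2 8
0 1 3
5 7 4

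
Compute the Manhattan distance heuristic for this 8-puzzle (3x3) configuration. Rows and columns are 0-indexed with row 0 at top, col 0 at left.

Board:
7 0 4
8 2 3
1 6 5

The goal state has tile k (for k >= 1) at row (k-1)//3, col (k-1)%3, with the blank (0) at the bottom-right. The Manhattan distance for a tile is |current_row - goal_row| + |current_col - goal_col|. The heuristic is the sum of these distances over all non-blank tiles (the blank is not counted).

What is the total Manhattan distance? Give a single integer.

Answer: 15

Derivation:
Tile 7: at (0,0), goal (2,0), distance |0-2|+|0-0| = 2
Tile 4: at (0,2), goal (1,0), distance |0-1|+|2-0| = 3
Tile 8: at (1,0), goal (2,1), distance |1-2|+|0-1| = 2
Tile 2: at (1,1), goal (0,1), distance |1-0|+|1-1| = 1
Tile 3: at (1,2), goal (0,2), distance |1-0|+|2-2| = 1
Tile 1: at (2,0), goal (0,0), distance |2-0|+|0-0| = 2
Tile 6: at (2,1), goal (1,2), distance |2-1|+|1-2| = 2
Tile 5: at (2,2), goal (1,1), distance |2-1|+|2-1| = 2
Sum: 2 + 3 + 2 + 1 + 1 + 2 + 2 + 2 = 15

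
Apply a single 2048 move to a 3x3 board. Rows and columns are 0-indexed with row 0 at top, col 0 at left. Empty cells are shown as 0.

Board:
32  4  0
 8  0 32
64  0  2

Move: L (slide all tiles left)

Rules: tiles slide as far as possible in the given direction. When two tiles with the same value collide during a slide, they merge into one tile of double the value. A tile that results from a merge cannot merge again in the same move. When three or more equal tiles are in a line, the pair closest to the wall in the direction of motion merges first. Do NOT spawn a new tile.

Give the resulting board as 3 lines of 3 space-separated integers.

Slide left:
row 0: [32, 4, 0] -> [32, 4, 0]
row 1: [8, 0, 32] -> [8, 32, 0]
row 2: [64, 0, 2] -> [64, 2, 0]

Answer: 32  4  0
 8 32  0
64  2  0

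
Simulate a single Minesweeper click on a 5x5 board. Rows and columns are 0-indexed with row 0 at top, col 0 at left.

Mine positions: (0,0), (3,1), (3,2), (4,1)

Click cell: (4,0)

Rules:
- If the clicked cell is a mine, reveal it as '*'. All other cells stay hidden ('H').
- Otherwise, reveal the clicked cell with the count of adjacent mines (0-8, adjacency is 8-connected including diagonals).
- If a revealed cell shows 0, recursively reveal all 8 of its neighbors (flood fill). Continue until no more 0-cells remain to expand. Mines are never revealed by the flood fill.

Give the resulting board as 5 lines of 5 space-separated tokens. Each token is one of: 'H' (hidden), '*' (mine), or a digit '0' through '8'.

H H H H H
H H H H H
H H H H H
H H H H H
2 H H H H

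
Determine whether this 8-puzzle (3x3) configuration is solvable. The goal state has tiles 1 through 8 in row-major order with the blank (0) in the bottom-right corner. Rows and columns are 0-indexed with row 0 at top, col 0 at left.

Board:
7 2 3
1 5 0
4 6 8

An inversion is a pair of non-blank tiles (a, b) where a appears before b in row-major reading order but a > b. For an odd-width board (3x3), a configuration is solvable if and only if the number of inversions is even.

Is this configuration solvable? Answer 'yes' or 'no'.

Answer: no

Derivation:
Inversions (pairs i<j in row-major order where tile[i] > tile[j] > 0): 9
9 is odd, so the puzzle is not solvable.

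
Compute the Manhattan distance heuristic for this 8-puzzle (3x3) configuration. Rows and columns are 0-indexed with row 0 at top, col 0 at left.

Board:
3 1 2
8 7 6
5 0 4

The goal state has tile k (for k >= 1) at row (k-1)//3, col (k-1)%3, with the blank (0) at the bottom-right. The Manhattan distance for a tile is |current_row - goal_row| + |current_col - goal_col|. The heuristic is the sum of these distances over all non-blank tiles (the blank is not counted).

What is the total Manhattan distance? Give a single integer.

Answer: 13

Derivation:
Tile 3: (0,0)->(0,2) = 2
Tile 1: (0,1)->(0,0) = 1
Tile 2: (0,2)->(0,1) = 1
Tile 8: (1,0)->(2,1) = 2
Tile 7: (1,1)->(2,0) = 2
Tile 6: (1,2)->(1,2) = 0
Tile 5: (2,0)->(1,1) = 2
Tile 4: (2,2)->(1,0) = 3
Sum: 2 + 1 + 1 + 2 + 2 + 0 + 2 + 3 = 13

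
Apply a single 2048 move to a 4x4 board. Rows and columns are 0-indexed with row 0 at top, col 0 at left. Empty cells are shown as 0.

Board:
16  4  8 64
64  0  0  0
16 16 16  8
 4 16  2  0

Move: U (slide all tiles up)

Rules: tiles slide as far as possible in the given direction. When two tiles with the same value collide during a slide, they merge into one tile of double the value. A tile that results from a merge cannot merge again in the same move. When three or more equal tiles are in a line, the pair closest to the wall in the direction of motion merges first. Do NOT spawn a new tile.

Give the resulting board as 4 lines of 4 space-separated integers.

Slide up:
col 0: [16, 64, 16, 4] -> [16, 64, 16, 4]
col 1: [4, 0, 16, 16] -> [4, 32, 0, 0]
col 2: [8, 0, 16, 2] -> [8, 16, 2, 0]
col 3: [64, 0, 8, 0] -> [64, 8, 0, 0]

Answer: 16  4  8 64
64 32 16  8
16  0  2  0
 4  0  0  0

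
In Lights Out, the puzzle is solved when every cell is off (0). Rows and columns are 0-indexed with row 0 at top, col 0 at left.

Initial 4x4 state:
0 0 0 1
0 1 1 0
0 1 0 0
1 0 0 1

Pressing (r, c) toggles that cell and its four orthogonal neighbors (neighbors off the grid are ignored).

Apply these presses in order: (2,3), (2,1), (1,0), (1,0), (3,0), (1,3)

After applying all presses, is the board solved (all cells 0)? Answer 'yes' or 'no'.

Answer: yes

Derivation:
After press 1 at (2,3):
0 0 0 1
0 1 1 1
0 1 1 1
1 0 0 0

After press 2 at (2,1):
0 0 0 1
0 0 1 1
1 0 0 1
1 1 0 0

After press 3 at (1,0):
1 0 0 1
1 1 1 1
0 0 0 1
1 1 0 0

After press 4 at (1,0):
0 0 0 1
0 0 1 1
1 0 0 1
1 1 0 0

After press 5 at (3,0):
0 0 0 1
0 0 1 1
0 0 0 1
0 0 0 0

After press 6 at (1,3):
0 0 0 0
0 0 0 0
0 0 0 0
0 0 0 0

Lights still on: 0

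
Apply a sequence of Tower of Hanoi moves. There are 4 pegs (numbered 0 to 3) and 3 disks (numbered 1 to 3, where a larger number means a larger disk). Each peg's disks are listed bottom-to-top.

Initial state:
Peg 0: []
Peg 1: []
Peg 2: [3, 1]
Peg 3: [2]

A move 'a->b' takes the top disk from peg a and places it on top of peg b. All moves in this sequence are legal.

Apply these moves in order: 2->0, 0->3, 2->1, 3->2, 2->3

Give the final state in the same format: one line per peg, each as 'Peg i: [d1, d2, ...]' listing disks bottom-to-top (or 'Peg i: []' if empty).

After move 1 (2->0):
Peg 0: [1]
Peg 1: []
Peg 2: [3]
Peg 3: [2]

After move 2 (0->3):
Peg 0: []
Peg 1: []
Peg 2: [3]
Peg 3: [2, 1]

After move 3 (2->1):
Peg 0: []
Peg 1: [3]
Peg 2: []
Peg 3: [2, 1]

After move 4 (3->2):
Peg 0: []
Peg 1: [3]
Peg 2: [1]
Peg 3: [2]

After move 5 (2->3):
Peg 0: []
Peg 1: [3]
Peg 2: []
Peg 3: [2, 1]

Answer: Peg 0: []
Peg 1: [3]
Peg 2: []
Peg 3: [2, 1]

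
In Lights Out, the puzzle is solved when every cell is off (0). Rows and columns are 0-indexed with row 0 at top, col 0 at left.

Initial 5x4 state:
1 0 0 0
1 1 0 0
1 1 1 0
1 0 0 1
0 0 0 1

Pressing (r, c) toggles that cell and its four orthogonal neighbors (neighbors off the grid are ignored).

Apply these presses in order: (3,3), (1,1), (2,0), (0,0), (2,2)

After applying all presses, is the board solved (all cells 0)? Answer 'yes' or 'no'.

Answer: yes

Derivation:
After press 1 at (3,3):
1 0 0 0
1 1 0 0
1 1 1 1
1 0 1 0
0 0 0 0

After press 2 at (1,1):
1 1 0 0
0 0 1 0
1 0 1 1
1 0 1 0
0 0 0 0

After press 3 at (2,0):
1 1 0 0
1 0 1 0
0 1 1 1
0 0 1 0
0 0 0 0

After press 4 at (0,0):
0 0 0 0
0 0 1 0
0 1 1 1
0 0 1 0
0 0 0 0

After press 5 at (2,2):
0 0 0 0
0 0 0 0
0 0 0 0
0 0 0 0
0 0 0 0

Lights still on: 0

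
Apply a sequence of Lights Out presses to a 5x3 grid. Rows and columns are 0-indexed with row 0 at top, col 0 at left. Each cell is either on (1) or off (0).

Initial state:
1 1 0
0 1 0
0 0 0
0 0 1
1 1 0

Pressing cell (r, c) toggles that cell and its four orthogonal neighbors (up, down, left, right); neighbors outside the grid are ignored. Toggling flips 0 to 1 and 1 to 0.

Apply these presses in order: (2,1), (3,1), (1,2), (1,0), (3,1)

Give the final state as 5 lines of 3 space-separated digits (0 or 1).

Answer: 0 1 1
1 0 1
0 1 0
0 1 1
1 1 0

Derivation:
After press 1 at (2,1):
1 1 0
0 0 0
1 1 1
0 1 1
1 1 0

After press 2 at (3,1):
1 1 0
0 0 0
1 0 1
1 0 0
1 0 0

After press 3 at (1,2):
1 1 1
0 1 1
1 0 0
1 0 0
1 0 0

After press 4 at (1,0):
0 1 1
1 0 1
0 0 0
1 0 0
1 0 0

After press 5 at (3,1):
0 1 1
1 0 1
0 1 0
0 1 1
1 1 0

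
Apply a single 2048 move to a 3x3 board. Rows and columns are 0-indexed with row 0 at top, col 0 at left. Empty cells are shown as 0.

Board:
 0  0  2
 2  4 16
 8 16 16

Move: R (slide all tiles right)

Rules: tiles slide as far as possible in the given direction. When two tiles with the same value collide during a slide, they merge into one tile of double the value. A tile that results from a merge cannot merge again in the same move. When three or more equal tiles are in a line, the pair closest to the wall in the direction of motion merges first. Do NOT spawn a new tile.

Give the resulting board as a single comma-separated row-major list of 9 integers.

Slide right:
row 0: [0, 0, 2] -> [0, 0, 2]
row 1: [2, 4, 16] -> [2, 4, 16]
row 2: [8, 16, 16] -> [0, 8, 32]

Answer: 0, 0, 2, 2, 4, 16, 0, 8, 32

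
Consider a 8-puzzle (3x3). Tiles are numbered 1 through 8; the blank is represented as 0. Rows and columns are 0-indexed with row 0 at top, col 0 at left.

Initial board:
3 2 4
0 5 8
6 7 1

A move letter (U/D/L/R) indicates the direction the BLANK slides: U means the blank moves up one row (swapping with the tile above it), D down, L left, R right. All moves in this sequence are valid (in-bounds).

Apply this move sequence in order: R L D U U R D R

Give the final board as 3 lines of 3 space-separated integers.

Answer: 2 5 4
3 8 0
6 7 1

Derivation:
After move 1 (R):
3 2 4
5 0 8
6 7 1

After move 2 (L):
3 2 4
0 5 8
6 7 1

After move 3 (D):
3 2 4
6 5 8
0 7 1

After move 4 (U):
3 2 4
0 5 8
6 7 1

After move 5 (U):
0 2 4
3 5 8
6 7 1

After move 6 (R):
2 0 4
3 5 8
6 7 1

After move 7 (D):
2 5 4
3 0 8
6 7 1

After move 8 (R):
2 5 4
3 8 0
6 7 1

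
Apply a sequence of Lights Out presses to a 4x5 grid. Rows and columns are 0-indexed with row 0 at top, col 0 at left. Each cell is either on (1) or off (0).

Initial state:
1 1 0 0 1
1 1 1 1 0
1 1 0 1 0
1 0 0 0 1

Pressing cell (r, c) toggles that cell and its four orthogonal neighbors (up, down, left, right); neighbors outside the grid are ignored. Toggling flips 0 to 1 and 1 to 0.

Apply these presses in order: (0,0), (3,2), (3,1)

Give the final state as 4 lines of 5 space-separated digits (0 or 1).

Answer: 0 0 0 0 1
0 1 1 1 0
1 0 1 1 0
0 0 0 1 1

Derivation:
After press 1 at (0,0):
0 0 0 0 1
0 1 1 1 0
1 1 0 1 0
1 0 0 0 1

After press 2 at (3,2):
0 0 0 0 1
0 1 1 1 0
1 1 1 1 0
1 1 1 1 1

After press 3 at (3,1):
0 0 0 0 1
0 1 1 1 0
1 0 1 1 0
0 0 0 1 1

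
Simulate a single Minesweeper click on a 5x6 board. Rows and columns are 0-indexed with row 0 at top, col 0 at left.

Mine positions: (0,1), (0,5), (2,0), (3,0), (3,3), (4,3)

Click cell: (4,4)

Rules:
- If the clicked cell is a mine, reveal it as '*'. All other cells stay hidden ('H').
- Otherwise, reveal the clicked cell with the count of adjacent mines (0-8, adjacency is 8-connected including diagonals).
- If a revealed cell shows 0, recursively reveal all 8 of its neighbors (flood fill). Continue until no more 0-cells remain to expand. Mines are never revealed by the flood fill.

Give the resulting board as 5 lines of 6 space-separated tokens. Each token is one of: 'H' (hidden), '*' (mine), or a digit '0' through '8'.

H H H H H H
H H H H H H
H H H H H H
H H H H H H
H H H H 2 H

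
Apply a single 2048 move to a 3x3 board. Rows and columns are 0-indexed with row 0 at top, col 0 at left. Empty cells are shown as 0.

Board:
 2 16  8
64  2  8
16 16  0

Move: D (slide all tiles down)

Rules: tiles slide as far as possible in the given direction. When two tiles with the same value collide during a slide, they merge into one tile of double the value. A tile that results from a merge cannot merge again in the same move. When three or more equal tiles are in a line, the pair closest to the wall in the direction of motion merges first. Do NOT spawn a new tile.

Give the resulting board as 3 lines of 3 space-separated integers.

Slide down:
col 0: [2, 64, 16] -> [2, 64, 16]
col 1: [16, 2, 16] -> [16, 2, 16]
col 2: [8, 8, 0] -> [0, 0, 16]

Answer:  2 16  0
64  2  0
16 16 16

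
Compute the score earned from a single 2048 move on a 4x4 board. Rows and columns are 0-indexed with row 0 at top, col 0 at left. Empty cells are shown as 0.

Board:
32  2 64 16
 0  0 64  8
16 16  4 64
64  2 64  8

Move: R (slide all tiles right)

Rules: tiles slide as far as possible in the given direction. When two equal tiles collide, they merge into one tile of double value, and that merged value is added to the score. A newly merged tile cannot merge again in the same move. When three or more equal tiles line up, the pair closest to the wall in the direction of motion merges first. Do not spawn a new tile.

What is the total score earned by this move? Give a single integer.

Slide right:
row 0: [32, 2, 64, 16] -> [32, 2, 64, 16]  score +0 (running 0)
row 1: [0, 0, 64, 8] -> [0, 0, 64, 8]  score +0 (running 0)
row 2: [16, 16, 4, 64] -> [0, 32, 4, 64]  score +32 (running 32)
row 3: [64, 2, 64, 8] -> [64, 2, 64, 8]  score +0 (running 32)
Board after move:
32  2 64 16
 0  0 64  8
 0 32  4 64
64  2 64  8

Answer: 32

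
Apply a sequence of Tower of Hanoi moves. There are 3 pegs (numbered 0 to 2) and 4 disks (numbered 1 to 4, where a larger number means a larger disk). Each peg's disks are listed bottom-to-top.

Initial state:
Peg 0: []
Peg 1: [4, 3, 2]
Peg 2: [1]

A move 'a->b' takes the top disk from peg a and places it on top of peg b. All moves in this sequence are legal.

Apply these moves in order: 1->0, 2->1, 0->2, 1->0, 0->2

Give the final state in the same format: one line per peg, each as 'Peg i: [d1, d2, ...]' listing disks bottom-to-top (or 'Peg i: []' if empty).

After move 1 (1->0):
Peg 0: [2]
Peg 1: [4, 3]
Peg 2: [1]

After move 2 (2->1):
Peg 0: [2]
Peg 1: [4, 3, 1]
Peg 2: []

After move 3 (0->2):
Peg 0: []
Peg 1: [4, 3, 1]
Peg 2: [2]

After move 4 (1->0):
Peg 0: [1]
Peg 1: [4, 3]
Peg 2: [2]

After move 5 (0->2):
Peg 0: []
Peg 1: [4, 3]
Peg 2: [2, 1]

Answer: Peg 0: []
Peg 1: [4, 3]
Peg 2: [2, 1]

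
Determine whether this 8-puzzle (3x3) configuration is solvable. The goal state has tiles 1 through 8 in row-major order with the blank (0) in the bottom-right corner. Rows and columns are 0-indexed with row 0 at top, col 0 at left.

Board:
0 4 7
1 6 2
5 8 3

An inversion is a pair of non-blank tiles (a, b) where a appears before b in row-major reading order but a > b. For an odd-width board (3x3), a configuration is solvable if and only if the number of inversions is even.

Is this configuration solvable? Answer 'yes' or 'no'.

Answer: no

Derivation:
Inversions (pairs i<j in row-major order where tile[i] > tile[j] > 0): 13
13 is odd, so the puzzle is not solvable.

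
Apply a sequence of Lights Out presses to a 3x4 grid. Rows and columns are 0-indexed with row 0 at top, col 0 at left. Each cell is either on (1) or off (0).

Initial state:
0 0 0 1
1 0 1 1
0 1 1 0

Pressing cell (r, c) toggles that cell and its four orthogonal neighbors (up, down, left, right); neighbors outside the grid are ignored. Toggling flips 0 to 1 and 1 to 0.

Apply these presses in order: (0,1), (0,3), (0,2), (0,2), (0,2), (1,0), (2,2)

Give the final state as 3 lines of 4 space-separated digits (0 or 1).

Answer: 0 0 1 1
0 0 1 0
1 0 0 1

Derivation:
After press 1 at (0,1):
1 1 1 1
1 1 1 1
0 1 1 0

After press 2 at (0,3):
1 1 0 0
1 1 1 0
0 1 1 0

After press 3 at (0,2):
1 0 1 1
1 1 0 0
0 1 1 0

After press 4 at (0,2):
1 1 0 0
1 1 1 0
0 1 1 0

After press 5 at (0,2):
1 0 1 1
1 1 0 0
0 1 1 0

After press 6 at (1,0):
0 0 1 1
0 0 0 0
1 1 1 0

After press 7 at (2,2):
0 0 1 1
0 0 1 0
1 0 0 1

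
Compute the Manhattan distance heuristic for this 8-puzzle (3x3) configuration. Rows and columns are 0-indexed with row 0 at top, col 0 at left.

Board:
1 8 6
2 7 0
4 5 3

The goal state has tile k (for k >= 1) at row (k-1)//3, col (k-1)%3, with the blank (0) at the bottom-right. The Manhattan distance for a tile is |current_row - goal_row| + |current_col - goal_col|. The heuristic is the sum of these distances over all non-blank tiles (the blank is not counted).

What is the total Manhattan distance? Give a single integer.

Answer: 11

Derivation:
Tile 1: at (0,0), goal (0,0), distance |0-0|+|0-0| = 0
Tile 8: at (0,1), goal (2,1), distance |0-2|+|1-1| = 2
Tile 6: at (0,2), goal (1,2), distance |0-1|+|2-2| = 1
Tile 2: at (1,0), goal (0,1), distance |1-0|+|0-1| = 2
Tile 7: at (1,1), goal (2,0), distance |1-2|+|1-0| = 2
Tile 4: at (2,0), goal (1,0), distance |2-1|+|0-0| = 1
Tile 5: at (2,1), goal (1,1), distance |2-1|+|1-1| = 1
Tile 3: at (2,2), goal (0,2), distance |2-0|+|2-2| = 2
Sum: 0 + 2 + 1 + 2 + 2 + 1 + 1 + 2 = 11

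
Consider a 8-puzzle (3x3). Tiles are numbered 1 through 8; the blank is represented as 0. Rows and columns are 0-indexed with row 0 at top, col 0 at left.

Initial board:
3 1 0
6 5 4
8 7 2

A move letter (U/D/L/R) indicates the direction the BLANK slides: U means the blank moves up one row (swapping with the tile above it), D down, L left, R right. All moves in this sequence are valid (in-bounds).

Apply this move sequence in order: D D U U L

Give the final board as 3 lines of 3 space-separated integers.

Answer: 3 0 1
6 5 4
8 7 2

Derivation:
After move 1 (D):
3 1 4
6 5 0
8 7 2

After move 2 (D):
3 1 4
6 5 2
8 7 0

After move 3 (U):
3 1 4
6 5 0
8 7 2

After move 4 (U):
3 1 0
6 5 4
8 7 2

After move 5 (L):
3 0 1
6 5 4
8 7 2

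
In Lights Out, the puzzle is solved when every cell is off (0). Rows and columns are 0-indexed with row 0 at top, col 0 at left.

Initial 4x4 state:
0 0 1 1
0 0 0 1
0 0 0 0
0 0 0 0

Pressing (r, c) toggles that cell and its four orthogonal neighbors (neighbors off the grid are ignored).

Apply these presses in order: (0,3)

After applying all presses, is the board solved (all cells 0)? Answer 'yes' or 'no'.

After press 1 at (0,3):
0 0 0 0
0 0 0 0
0 0 0 0
0 0 0 0

Lights still on: 0

Answer: yes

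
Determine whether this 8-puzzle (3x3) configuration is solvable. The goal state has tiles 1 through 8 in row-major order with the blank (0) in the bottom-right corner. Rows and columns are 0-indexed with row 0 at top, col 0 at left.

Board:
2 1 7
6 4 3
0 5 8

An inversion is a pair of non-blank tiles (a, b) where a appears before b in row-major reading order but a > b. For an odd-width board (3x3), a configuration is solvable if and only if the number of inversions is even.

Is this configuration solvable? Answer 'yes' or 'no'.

Answer: no

Derivation:
Inversions (pairs i<j in row-major order where tile[i] > tile[j] > 0): 9
9 is odd, so the puzzle is not solvable.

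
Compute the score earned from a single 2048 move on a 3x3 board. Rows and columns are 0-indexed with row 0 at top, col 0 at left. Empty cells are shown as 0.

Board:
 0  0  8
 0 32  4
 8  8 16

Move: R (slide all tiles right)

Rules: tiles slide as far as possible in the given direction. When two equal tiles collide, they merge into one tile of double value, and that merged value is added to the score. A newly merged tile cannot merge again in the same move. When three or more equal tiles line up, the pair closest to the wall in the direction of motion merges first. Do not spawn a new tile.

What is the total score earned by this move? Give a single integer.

Slide right:
row 0: [0, 0, 8] -> [0, 0, 8]  score +0 (running 0)
row 1: [0, 32, 4] -> [0, 32, 4]  score +0 (running 0)
row 2: [8, 8, 16] -> [0, 16, 16]  score +16 (running 16)
Board after move:
 0  0  8
 0 32  4
 0 16 16

Answer: 16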